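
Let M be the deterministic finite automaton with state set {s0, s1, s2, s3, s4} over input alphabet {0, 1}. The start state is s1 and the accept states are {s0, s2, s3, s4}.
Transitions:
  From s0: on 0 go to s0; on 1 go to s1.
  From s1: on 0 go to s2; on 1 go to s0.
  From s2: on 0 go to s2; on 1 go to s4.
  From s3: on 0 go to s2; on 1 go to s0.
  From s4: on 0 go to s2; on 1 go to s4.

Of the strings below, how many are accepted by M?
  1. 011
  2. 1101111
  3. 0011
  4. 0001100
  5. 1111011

011: accepted
1101111: accepted
0011: accepted
0001100: accepted
1111011: accepted

5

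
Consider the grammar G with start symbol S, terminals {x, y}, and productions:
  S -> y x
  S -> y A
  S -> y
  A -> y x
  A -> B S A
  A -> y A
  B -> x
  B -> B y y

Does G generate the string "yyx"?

S ⇒ yA ⇒ yyx

yes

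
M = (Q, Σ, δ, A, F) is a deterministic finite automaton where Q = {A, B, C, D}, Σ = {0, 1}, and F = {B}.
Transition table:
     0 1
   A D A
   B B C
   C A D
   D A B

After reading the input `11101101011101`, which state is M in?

A --1--> A
A --1--> A
A --1--> A
A --0--> D
D --1--> B
B --1--> C
C --0--> A
A --1--> A
A --0--> D
D --1--> B
B --1--> C
C --1--> D
D --0--> A
A --1--> A

A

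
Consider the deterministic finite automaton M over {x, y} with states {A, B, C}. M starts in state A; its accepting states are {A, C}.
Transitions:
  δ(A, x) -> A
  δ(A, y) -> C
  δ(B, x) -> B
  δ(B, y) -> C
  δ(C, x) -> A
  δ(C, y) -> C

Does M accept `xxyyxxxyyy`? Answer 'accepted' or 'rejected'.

A --x--> A
A --x--> A
A --y--> C
C --y--> C
C --x--> A
A --x--> A
A --x--> A
A --y--> C
C --y--> C
C --y--> C
End in state C, which is an accepting state.

accepted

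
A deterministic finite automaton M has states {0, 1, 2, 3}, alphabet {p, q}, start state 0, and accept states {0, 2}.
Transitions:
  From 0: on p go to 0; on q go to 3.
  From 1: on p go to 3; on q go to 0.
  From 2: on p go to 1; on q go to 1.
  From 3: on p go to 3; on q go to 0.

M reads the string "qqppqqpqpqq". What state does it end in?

0 --q--> 3
3 --q--> 0
0 --p--> 0
0 --p--> 0
0 --q--> 3
3 --q--> 0
0 --p--> 0
0 --q--> 3
3 --p--> 3
3 --q--> 0
0 --q--> 3

3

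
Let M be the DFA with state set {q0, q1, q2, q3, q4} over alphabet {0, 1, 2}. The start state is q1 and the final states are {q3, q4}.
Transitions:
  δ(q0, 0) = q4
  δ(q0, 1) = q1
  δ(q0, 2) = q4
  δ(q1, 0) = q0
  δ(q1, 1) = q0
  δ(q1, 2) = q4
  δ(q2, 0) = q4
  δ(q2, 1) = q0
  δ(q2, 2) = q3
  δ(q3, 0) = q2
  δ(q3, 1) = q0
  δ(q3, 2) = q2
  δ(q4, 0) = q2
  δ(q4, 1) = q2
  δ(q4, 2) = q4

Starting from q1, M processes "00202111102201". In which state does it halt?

q1 --0--> q0
q0 --0--> q4
q4 --2--> q4
q4 --0--> q2
q2 --2--> q3
q3 --1--> q0
q0 --1--> q1
q1 --1--> q0
q0 --1--> q1
q1 --0--> q0
q0 --2--> q4
q4 --2--> q4
q4 --0--> q2
q2 --1--> q0

q0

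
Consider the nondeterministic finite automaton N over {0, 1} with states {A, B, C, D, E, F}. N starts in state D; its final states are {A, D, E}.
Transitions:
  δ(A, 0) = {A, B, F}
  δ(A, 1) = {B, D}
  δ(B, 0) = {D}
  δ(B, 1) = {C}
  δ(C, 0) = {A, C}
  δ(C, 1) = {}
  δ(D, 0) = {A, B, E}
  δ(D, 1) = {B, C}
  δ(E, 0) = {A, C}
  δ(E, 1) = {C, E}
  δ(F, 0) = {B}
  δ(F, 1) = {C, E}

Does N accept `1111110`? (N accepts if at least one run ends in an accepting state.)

rejected

Start: {D}
read 1: {B, C}
read 1: {C}
read 1: {}
The reachable set is empty and stays empty for the remaining 4 symbols.
Reachable ∩ accepting = {} — empty.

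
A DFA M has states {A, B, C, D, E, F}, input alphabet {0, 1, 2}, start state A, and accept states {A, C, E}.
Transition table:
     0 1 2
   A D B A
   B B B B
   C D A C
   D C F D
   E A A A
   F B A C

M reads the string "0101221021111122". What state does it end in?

A --0--> D
D --1--> F
F --0--> B
B --1--> B
B --2--> B
B --2--> B
B --1--> B
B --0--> B
B --2--> B
B --1--> B
B --1--> B
B --1--> B
B --1--> B
B --1--> B
B --2--> B
B --2--> B

B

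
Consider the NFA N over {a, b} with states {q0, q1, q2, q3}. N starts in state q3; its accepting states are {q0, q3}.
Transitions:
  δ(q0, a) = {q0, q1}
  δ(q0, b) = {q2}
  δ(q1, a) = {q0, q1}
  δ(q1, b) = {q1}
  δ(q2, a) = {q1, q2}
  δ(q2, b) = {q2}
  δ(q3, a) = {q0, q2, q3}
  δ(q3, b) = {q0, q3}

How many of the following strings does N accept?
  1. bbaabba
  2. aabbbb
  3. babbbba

bbaabba: accepted
aabbbb: accepted
babbbba: accepted

3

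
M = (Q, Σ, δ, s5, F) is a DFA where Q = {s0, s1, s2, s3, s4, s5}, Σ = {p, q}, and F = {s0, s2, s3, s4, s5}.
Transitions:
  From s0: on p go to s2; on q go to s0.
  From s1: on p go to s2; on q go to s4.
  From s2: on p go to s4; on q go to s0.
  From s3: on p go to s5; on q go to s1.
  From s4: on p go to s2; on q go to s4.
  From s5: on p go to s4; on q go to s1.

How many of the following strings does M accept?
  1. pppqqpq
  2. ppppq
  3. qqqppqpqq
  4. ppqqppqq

4

pppqqpq: accepted
ppppq: accepted
qqqppqpqq: accepted
ppqqppqq: accepted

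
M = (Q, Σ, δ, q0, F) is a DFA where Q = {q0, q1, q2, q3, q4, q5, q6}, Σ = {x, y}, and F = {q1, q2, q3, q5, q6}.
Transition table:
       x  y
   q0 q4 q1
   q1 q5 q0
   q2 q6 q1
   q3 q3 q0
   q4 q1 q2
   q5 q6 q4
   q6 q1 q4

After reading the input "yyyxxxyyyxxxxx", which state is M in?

q0 --y--> q1
q1 --y--> q0
q0 --y--> q1
q1 --x--> q5
q5 --x--> q6
q6 --x--> q1
q1 --y--> q0
q0 --y--> q1
q1 --y--> q0
q0 --x--> q4
q4 --x--> q1
q1 --x--> q5
q5 --x--> q6
q6 --x--> q1

q1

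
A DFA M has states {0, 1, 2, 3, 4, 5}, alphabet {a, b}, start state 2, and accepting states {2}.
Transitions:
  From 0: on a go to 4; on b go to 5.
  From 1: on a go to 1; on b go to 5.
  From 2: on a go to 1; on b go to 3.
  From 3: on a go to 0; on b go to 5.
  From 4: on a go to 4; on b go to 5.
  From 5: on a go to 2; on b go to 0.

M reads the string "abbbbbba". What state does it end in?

2 --a--> 1
1 --b--> 5
5 --b--> 0
0 --b--> 5
5 --b--> 0
0 --b--> 5
5 --b--> 0
0 --a--> 4

4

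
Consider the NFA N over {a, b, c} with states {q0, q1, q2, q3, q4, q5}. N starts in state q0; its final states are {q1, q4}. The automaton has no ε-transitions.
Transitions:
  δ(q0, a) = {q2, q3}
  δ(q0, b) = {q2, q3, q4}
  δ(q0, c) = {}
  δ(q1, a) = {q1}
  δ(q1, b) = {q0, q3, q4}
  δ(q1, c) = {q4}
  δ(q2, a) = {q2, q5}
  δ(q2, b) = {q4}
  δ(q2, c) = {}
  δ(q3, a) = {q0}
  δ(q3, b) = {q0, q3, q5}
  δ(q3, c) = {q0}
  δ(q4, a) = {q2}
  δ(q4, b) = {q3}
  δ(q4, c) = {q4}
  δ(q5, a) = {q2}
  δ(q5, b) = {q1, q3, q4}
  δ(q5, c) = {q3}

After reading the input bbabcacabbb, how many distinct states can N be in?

Start: {q0}
read b: {q2, q3, q4}
read b: {q0, q3, q4, q5}
read a: {q0, q2, q3}
read b: {q0, q2, q3, q4, q5}
read c: {q0, q3, q4}
read a: {q0, q2, q3}
read c: {q0}
read a: {q2, q3}
read b: {q0, q3, q4, q5}
read b: {q0, q1, q2, q3, q4, q5}
read b: {q0, q1, q2, q3, q4, q5}
Final reachable set {q0, q1, q2, q3, q4, q5} has 6 states.

6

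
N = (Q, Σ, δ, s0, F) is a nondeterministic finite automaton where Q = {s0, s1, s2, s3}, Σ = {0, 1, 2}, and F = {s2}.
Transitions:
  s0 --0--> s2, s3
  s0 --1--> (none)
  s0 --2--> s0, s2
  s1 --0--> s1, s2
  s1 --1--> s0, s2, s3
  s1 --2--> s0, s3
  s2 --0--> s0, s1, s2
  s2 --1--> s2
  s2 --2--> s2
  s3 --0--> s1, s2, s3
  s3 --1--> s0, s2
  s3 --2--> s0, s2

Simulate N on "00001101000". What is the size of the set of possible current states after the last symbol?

Start: {s0}
read 0: {s2, s3}
read 0: {s0, s1, s2, s3}
read 0: {s0, s1, s2, s3}
read 0: {s0, s1, s2, s3}
read 1: {s0, s2, s3}
read 1: {s0, s2}
read 0: {s0, s1, s2, s3}
read 1: {s0, s2, s3}
read 0: {s0, s1, s2, s3}
read 0: {s0, s1, s2, s3}
read 0: {s0, s1, s2, s3}
Final reachable set {s0, s1, s2, s3} has 4 states.

4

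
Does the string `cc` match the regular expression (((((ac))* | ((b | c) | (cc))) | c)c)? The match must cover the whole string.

yes

Split as c·c: ((((ac))*|((b|c)|(cc)))|c) matches c and c matches c.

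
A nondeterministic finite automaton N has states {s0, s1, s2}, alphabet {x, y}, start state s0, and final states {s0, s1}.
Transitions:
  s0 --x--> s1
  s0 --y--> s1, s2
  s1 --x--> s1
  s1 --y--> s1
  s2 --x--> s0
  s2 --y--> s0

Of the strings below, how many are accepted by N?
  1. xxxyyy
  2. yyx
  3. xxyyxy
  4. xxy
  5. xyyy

5

xxxyyy: accepted
yyx: accepted
xxyyxy: accepted
xxy: accepted
xyyy: accepted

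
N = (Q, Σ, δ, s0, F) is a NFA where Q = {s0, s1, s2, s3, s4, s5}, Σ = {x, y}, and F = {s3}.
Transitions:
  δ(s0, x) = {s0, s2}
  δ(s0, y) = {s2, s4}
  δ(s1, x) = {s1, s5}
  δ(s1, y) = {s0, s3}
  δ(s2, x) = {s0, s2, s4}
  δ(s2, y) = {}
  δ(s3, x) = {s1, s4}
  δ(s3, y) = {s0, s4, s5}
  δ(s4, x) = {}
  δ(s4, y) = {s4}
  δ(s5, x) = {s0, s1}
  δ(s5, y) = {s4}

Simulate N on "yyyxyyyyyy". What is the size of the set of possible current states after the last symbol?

Start: {s0}
read y: {s2, s4}
read y: {s4}
read y: {s4}
read x: {}
The reachable set is empty and stays empty for the remaining 6 symbols.
Final reachable set {} has 0 states.

0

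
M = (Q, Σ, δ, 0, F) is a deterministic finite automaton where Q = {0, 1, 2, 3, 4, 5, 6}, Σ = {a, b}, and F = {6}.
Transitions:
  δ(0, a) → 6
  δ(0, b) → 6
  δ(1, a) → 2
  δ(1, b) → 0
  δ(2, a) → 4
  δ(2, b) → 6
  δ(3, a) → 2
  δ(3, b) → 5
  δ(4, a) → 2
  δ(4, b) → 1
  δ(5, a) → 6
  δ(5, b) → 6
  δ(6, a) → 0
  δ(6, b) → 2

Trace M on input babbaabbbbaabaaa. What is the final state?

0 --b--> 6
6 --a--> 0
0 --b--> 6
6 --b--> 2
2 --a--> 4
4 --a--> 2
2 --b--> 6
6 --b--> 2
2 --b--> 6
6 --b--> 2
2 --a--> 4
4 --a--> 2
2 --b--> 6
6 --a--> 0
0 --a--> 6
6 --a--> 0

0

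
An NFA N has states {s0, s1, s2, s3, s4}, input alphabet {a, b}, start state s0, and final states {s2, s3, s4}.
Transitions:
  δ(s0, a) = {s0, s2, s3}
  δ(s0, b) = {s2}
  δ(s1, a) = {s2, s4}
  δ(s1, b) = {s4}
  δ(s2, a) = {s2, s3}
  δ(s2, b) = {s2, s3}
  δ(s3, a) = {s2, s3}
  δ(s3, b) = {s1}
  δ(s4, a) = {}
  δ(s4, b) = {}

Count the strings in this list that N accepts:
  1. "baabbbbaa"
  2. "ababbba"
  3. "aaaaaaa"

3

"baabbbbaa": accepted
"ababbba": accepted
"aaaaaaa": accepted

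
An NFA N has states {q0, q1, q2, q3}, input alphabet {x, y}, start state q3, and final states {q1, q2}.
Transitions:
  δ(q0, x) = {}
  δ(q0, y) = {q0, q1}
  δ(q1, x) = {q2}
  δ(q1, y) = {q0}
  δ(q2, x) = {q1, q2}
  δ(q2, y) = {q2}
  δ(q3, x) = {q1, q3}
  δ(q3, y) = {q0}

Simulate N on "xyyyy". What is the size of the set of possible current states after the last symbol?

2

Start: {q3}
read x: {q1, q3}
read y: {q0}
read y: {q0, q1}
read y: {q0, q1}
read y: {q0, q1}
Final reachable set {q0, q1} has 2 states.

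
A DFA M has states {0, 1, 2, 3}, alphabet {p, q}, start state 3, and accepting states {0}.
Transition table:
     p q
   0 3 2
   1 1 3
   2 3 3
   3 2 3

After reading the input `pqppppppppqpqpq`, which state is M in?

3

3 --p--> 2
2 --q--> 3
3 --p--> 2
2 --p--> 3
3 --p--> 2
2 --p--> 3
3 --p--> 2
2 --p--> 3
3 --p--> 2
2 --p--> 3
3 --q--> 3
3 --p--> 2
2 --q--> 3
3 --p--> 2
2 --q--> 3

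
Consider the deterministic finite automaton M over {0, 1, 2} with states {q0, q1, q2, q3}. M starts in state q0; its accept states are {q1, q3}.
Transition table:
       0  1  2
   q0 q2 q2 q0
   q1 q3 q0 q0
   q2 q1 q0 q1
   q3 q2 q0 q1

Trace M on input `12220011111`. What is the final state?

q0

q0 --1--> q2
q2 --2--> q1
q1 --2--> q0
q0 --2--> q0
q0 --0--> q2
q2 --0--> q1
q1 --1--> q0
q0 --1--> q2
q2 --1--> q0
q0 --1--> q2
q2 --1--> q0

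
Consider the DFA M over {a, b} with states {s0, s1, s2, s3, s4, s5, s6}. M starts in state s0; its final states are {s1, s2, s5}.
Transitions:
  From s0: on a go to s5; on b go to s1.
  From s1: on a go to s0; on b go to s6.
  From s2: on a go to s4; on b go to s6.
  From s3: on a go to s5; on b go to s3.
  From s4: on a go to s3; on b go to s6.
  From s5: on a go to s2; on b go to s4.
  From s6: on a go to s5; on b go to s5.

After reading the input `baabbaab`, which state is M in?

s0 --b--> s1
s1 --a--> s0
s0 --a--> s5
s5 --b--> s4
s4 --b--> s6
s6 --a--> s5
s5 --a--> s2
s2 --b--> s6

s6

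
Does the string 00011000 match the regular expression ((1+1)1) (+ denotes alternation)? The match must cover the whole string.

no

No split of 00011000 into u·v has (1+1) matching u and 1 matching v.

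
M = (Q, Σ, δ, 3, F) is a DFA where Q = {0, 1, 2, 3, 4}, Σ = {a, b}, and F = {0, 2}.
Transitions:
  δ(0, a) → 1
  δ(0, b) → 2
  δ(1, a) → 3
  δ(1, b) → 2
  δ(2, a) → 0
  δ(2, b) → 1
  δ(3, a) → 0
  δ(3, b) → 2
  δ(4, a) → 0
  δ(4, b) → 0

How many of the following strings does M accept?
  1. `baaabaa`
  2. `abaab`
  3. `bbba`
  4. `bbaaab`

`baaabaa`: rejected
`abaab`: accepted
`bbba`: accepted
`bbaaab`: accepted

3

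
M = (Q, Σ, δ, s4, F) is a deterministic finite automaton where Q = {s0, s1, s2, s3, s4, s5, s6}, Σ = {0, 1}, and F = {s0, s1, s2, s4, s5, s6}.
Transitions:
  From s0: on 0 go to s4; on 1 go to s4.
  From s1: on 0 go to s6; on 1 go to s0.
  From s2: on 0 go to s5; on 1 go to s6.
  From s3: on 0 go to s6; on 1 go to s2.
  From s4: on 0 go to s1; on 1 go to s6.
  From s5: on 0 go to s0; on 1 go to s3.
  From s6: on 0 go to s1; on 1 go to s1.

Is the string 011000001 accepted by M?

accepted

s4 --0--> s1
s1 --1--> s0
s0 --1--> s4
s4 --0--> s1
s1 --0--> s6
s6 --0--> s1
s1 --0--> s6
s6 --0--> s1
s1 --1--> s0
End in state s0, which is an accepting state.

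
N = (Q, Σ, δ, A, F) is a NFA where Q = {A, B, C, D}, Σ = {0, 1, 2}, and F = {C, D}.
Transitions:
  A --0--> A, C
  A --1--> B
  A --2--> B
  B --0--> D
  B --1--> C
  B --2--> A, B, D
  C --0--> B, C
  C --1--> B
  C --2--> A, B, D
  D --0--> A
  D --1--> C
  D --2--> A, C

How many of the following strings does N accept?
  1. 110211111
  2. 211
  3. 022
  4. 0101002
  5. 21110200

110211111: accepted
211: rejected
022: accepted
0101002: accepted
21110200: accepted

4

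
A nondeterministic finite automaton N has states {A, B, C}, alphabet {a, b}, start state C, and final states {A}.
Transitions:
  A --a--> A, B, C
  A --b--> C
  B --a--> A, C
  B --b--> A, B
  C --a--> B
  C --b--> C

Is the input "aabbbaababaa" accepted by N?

accepted

Start: {C}
read a: {B}
read a: {A, C}
read b: {C}
read b: {C}
read b: {C}
read a: {B}
read a: {A, C}
read b: {C}
read a: {B}
read b: {A, B}
read a: {A, B, C}
read a: {A, B, C}
Reachable ∩ accepting = {A} — nonempty.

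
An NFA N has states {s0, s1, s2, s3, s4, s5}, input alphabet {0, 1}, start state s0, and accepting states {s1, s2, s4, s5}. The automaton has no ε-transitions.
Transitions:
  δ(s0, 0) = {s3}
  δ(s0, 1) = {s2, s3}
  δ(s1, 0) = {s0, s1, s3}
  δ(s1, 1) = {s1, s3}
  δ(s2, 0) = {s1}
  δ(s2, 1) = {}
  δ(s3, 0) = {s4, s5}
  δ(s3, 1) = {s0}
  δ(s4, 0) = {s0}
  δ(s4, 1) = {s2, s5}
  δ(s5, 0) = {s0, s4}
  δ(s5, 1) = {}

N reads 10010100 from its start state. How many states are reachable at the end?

5

Start: {s0}
read 1: {s2, s3}
read 0: {s1, s4, s5}
read 0: {s0, s1, s3, s4}
read 1: {s0, s1, s2, s3, s5}
read 0: {s0, s1, s3, s4, s5}
read 1: {s0, s1, s2, s3, s5}
read 0: {s0, s1, s3, s4, s5}
read 0: {s0, s1, s3, s4, s5}
Final reachable set {s0, s1, s3, s4, s5} has 5 states.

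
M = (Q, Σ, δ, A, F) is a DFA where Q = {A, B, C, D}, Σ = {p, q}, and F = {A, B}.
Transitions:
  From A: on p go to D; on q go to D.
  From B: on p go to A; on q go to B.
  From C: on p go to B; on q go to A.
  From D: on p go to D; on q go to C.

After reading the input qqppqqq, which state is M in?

A --q--> D
D --q--> C
C --p--> B
B --p--> A
A --q--> D
D --q--> C
C --q--> A

A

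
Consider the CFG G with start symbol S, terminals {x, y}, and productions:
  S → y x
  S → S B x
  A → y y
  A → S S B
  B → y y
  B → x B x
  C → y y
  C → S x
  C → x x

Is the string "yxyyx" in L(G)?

yes

S ⇒ SBx ⇒ yxBx ⇒ yxyyx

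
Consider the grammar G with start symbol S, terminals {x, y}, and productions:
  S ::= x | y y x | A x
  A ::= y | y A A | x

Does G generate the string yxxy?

no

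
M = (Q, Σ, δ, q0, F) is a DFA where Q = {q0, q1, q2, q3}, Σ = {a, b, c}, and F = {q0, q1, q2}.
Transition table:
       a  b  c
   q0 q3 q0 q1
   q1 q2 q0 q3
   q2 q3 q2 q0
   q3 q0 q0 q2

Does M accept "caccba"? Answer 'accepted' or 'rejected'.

rejected

q0 --c--> q1
q1 --a--> q2
q2 --c--> q0
q0 --c--> q1
q1 --b--> q0
q0 --a--> q3
End in state q3, which is not an accepting state.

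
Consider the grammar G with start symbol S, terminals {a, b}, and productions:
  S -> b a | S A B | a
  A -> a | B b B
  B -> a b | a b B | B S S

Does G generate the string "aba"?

no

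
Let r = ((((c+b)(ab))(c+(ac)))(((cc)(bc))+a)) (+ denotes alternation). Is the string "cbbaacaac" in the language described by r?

No split of cbbaacaac into u·v has (((c+b)(ab))(c+(ac))) matching u and (((cc)(bc))+a) matching v.

no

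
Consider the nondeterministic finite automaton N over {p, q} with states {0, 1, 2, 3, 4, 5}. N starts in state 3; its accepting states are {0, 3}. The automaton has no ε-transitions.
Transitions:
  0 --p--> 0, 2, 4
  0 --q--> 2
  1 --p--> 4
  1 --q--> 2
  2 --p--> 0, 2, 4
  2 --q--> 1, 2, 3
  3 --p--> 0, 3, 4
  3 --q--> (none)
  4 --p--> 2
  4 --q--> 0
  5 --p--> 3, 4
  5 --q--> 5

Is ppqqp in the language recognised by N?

Start: {3}
read p: {0, 3, 4}
read p: {0, 2, 3, 4}
read q: {0, 1, 2, 3}
read q: {1, 2, 3}
read p: {0, 2, 3, 4}
Reachable ∩ accepting = {0, 3} — nonempty.

accepted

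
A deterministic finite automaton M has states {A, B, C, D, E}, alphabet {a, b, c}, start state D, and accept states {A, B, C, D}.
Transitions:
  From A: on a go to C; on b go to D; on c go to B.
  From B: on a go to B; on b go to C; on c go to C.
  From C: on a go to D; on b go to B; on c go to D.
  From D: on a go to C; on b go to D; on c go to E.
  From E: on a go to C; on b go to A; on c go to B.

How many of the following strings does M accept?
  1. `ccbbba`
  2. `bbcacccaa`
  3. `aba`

`ccbbba`: accepted
`bbcacccaa`: accepted
`aba`: accepted

3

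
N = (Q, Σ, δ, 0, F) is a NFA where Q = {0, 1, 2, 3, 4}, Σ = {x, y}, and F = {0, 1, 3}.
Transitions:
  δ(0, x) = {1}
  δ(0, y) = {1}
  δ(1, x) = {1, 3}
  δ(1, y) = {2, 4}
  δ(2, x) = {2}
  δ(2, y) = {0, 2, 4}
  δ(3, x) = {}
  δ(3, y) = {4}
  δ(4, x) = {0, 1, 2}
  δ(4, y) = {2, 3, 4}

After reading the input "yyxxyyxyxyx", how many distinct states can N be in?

Start: {0}
read y: {1}
read y: {2, 4}
read x: {0, 1, 2}
read x: {1, 2, 3}
read y: {0, 2, 4}
read y: {0, 1, 2, 3, 4}
read x: {0, 1, 2, 3}
read y: {0, 1, 2, 4}
read x: {0, 1, 2, 3}
read y: {0, 1, 2, 4}
read x: {0, 1, 2, 3}
Final reachable set {0, 1, 2, 3} has 4 states.

4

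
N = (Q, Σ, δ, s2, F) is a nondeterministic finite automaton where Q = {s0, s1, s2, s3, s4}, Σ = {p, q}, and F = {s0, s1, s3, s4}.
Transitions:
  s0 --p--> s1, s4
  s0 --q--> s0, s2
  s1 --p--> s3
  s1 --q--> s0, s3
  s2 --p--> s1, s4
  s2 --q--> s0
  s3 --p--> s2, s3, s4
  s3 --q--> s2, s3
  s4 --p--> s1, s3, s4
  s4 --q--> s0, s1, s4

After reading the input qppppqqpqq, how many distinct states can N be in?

Start: {s2}
read q: {s0}
read p: {s1, s4}
read p: {s1, s3, s4}
read p: {s1, s2, s3, s4}
read p: {s1, s2, s3, s4}
read q: {s0, s1, s2, s3, s4}
read q: {s0, s1, s2, s3, s4}
read p: {s1, s2, s3, s4}
read q: {s0, s1, s2, s3, s4}
read q: {s0, s1, s2, s3, s4}
Final reachable set {s0, s1, s2, s3, s4} has 5 states.

5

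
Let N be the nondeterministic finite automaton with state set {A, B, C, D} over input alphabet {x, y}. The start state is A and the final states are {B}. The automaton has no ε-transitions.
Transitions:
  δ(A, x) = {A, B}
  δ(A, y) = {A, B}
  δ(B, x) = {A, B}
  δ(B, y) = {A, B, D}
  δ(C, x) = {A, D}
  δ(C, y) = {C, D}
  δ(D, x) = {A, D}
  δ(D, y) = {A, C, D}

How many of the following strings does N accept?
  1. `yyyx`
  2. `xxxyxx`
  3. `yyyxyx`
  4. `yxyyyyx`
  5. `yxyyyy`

5

`yyyx`: accepted
`xxxyxx`: accepted
`yyyxyx`: accepted
`yxyyyyx`: accepted
`yxyyyy`: accepted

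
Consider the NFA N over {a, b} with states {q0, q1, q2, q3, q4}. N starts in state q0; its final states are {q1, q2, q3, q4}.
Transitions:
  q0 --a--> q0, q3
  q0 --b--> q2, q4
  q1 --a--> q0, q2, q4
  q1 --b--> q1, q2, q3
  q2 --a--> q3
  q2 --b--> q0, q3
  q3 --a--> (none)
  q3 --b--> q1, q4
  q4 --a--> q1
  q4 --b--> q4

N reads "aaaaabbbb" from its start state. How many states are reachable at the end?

Start: {q0}
read a: {q0, q3}
read a: {q0, q3}
read a: {q0, q3}
read a: {q0, q3}
read a: {q0, q3}
read b: {q1, q2, q4}
read b: {q0, q1, q2, q3, q4}
read b: {q0, q1, q2, q3, q4}
read b: {q0, q1, q2, q3, q4}
Final reachable set {q0, q1, q2, q3, q4} has 5 states.

5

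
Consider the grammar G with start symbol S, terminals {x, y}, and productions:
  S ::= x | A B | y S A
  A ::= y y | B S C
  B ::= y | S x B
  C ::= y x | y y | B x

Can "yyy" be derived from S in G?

S ⇒ AB ⇒ yyB ⇒ yyy

yes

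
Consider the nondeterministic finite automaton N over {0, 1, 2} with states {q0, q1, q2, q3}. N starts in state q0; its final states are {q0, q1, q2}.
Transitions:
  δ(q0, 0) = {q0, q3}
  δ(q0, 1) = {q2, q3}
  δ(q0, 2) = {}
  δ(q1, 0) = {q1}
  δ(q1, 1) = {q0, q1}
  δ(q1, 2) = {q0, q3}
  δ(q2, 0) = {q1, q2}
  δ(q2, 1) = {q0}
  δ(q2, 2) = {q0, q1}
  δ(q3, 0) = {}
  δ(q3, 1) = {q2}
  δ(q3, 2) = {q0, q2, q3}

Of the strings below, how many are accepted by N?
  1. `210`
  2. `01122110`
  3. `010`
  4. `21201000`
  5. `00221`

`210`: rejected
`01122110`: accepted
`010`: accepted
`21201000`: rejected
`00221`: accepted

3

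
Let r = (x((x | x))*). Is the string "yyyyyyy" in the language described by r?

No split of yyyyyyy into u·v has x matching u and ((x|x))* matching v.

no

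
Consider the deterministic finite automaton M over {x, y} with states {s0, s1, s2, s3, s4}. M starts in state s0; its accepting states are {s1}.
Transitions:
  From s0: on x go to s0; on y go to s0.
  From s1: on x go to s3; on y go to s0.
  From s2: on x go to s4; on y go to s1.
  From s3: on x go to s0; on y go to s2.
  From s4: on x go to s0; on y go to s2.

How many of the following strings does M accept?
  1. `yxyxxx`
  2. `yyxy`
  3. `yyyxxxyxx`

`yxyxxx`: rejected
`yyxy`: rejected
`yyyxxxyxx`: rejected

0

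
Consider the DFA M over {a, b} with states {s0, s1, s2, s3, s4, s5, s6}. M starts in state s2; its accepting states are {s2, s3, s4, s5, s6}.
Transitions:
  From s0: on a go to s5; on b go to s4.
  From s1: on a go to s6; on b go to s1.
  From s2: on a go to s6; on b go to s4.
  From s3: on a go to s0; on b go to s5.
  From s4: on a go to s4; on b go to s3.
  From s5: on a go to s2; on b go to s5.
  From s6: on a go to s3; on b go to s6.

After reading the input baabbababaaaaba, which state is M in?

s2 --b--> s4
s4 --a--> s4
s4 --a--> s4
s4 --b--> s3
s3 --b--> s5
s5 --a--> s2
s2 --b--> s4
s4 --a--> s4
s4 --b--> s3
s3 --a--> s0
s0 --a--> s5
s5 --a--> s2
s2 --a--> s6
s6 --b--> s6
s6 --a--> s3

s3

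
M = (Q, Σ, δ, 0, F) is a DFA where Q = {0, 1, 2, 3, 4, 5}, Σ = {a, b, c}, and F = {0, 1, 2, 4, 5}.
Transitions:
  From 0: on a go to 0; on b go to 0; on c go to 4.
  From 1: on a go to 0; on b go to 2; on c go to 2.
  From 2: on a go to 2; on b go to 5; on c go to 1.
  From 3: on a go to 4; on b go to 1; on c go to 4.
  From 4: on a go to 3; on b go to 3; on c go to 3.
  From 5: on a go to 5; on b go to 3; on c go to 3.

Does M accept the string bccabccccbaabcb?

0 --b--> 0
0 --c--> 4
4 --c--> 3
3 --a--> 4
4 --b--> 3
3 --c--> 4
4 --c--> 3
3 --c--> 4
4 --c--> 3
3 --b--> 1
1 --a--> 0
0 --a--> 0
0 --b--> 0
0 --c--> 4
4 --b--> 3
End in state 3, which is not an accepting state.

rejected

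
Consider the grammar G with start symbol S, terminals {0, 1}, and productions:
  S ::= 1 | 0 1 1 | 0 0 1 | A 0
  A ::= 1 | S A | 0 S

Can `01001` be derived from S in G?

no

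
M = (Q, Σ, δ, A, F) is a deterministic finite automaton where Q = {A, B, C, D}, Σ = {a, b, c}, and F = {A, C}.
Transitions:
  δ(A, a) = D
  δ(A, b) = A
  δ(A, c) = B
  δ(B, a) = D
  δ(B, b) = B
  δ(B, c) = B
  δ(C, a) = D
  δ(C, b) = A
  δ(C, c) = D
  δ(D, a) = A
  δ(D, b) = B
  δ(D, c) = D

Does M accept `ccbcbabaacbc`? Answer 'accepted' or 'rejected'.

rejected

A --c--> B
B --c--> B
B --b--> B
B --c--> B
B --b--> B
B --a--> D
D --b--> B
B --a--> D
D --a--> A
A --c--> B
B --b--> B
B --c--> B
End in state B, which is not an accepting state.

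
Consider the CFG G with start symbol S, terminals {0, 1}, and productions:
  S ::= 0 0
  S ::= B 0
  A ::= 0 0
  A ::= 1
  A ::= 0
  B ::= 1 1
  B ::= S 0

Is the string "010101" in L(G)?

no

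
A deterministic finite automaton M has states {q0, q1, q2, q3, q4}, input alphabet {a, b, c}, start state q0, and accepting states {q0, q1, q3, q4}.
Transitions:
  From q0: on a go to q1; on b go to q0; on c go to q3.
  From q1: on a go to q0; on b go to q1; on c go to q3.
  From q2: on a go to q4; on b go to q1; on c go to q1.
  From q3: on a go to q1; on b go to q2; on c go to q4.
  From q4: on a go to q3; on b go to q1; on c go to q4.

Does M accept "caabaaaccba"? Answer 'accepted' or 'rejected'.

accepted

q0 --c--> q3
q3 --a--> q1
q1 --a--> q0
q0 --b--> q0
q0 --a--> q1
q1 --a--> q0
q0 --a--> q1
q1 --c--> q3
q3 --c--> q4
q4 --b--> q1
q1 --a--> q0
End in state q0, which is an accepting state.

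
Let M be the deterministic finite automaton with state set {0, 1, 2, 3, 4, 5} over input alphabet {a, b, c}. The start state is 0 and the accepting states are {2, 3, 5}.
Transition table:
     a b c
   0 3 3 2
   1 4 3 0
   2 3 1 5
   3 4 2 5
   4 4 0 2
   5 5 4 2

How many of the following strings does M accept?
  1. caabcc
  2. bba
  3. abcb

2

caabcc: accepted
bba: accepted
abcb: rejected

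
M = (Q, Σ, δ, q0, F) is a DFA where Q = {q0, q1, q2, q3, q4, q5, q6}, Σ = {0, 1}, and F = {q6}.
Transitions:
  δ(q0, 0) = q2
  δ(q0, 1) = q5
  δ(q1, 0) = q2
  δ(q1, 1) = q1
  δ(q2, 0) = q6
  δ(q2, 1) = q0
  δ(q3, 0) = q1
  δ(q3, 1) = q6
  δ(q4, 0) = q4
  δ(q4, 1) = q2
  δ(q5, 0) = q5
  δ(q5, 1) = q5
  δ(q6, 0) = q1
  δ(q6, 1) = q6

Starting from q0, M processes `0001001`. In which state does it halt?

q6

q0 --0--> q2
q2 --0--> q6
q6 --0--> q1
q1 --1--> q1
q1 --0--> q2
q2 --0--> q6
q6 --1--> q6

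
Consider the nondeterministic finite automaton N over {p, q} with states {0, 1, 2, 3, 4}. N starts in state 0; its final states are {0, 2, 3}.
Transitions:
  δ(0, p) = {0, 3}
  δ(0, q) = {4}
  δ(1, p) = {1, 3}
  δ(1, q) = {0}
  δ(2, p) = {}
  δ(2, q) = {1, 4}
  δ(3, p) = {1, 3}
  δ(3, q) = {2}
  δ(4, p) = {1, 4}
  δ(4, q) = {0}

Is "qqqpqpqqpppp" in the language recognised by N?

accepted

Start: {0}
read q: {4}
read q: {0}
read q: {4}
read p: {1, 4}
read q: {0}
read p: {0, 3}
read q: {2, 4}
read q: {0, 1, 4}
read p: {0, 1, 3, 4}
read p: {0, 1, 3, 4}
read p: {0, 1, 3, 4}
read p: {0, 1, 3, 4}
Reachable ∩ accepting = {0, 3} — nonempty.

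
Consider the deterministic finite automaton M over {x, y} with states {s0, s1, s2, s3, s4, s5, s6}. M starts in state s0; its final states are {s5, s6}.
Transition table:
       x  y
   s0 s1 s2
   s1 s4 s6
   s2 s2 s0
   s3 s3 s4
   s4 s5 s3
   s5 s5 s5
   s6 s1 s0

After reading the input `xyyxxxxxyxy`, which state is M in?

s0 --x--> s1
s1 --y--> s6
s6 --y--> s0
s0 --x--> s1
s1 --x--> s4
s4 --x--> s5
s5 --x--> s5
s5 --x--> s5
s5 --y--> s5
s5 --x--> s5
s5 --y--> s5

s5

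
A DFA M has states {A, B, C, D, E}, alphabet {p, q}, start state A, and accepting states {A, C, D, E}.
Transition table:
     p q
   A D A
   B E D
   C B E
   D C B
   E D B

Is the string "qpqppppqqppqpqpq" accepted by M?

A --q--> A
A --p--> D
D --q--> B
B --p--> E
E --p--> D
D --p--> C
C --p--> B
B --q--> D
D --q--> B
B --p--> E
E --p--> D
D --q--> B
B --p--> E
E --q--> B
B --p--> E
E --q--> B
End in state B, which is not an accepting state.

rejected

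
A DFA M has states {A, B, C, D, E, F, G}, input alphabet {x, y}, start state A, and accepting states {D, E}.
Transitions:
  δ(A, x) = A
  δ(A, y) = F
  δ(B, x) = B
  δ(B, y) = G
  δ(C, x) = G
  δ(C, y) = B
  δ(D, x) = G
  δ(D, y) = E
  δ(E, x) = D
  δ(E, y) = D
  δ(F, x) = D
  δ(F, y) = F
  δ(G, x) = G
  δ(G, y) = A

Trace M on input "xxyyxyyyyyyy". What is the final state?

E

A --x--> A
A --x--> A
A --y--> F
F --y--> F
F --x--> D
D --y--> E
E --y--> D
D --y--> E
E --y--> D
D --y--> E
E --y--> D
D --y--> E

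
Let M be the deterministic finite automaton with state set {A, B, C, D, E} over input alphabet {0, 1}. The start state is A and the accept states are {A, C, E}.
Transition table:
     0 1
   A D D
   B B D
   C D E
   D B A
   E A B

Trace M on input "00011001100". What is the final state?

A --0--> D
D --0--> B
B --0--> B
B --1--> D
D --1--> A
A --0--> D
D --0--> B
B --1--> D
D --1--> A
A --0--> D
D --0--> B

B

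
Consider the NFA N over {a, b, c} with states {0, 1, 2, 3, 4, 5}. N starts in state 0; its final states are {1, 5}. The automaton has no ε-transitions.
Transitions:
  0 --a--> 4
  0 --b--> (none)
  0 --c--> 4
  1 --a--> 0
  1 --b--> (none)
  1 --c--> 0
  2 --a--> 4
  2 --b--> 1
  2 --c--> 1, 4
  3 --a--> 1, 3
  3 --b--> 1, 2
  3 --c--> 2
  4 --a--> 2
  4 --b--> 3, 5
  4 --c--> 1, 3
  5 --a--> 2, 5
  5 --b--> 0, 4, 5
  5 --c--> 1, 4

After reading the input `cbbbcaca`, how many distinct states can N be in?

Start: {0}
read c: {4}
read b: {3, 5}
read b: {0, 1, 2, 4, 5}
read b: {0, 1, 3, 4, 5}
read c: {0, 1, 2, 3, 4}
read a: {0, 1, 2, 3, 4}
read c: {0, 1, 2, 3, 4}
read a: {0, 1, 2, 3, 4}
Final reachable set {0, 1, 2, 3, 4} has 5 states.

5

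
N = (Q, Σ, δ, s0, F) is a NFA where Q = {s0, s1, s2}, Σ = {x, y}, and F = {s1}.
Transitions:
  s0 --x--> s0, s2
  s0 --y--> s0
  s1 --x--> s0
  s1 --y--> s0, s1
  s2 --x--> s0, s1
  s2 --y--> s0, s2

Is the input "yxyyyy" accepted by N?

Start: {s0}
read y: {s0}
read x: {s0, s2}
read y: {s0, s2}
read y: {s0, s2}
read y: {s0, s2}
read y: {s0, s2}
Reachable ∩ accepting = {} — empty.

rejected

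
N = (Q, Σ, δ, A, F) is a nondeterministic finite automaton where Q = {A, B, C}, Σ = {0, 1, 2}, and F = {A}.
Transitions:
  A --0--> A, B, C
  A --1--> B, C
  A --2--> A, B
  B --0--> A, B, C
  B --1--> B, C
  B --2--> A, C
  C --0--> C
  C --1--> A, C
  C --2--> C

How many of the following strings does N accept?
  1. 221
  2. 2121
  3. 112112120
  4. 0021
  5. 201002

221: accepted
2121: accepted
112112120: accepted
0021: accepted
201002: accepted

5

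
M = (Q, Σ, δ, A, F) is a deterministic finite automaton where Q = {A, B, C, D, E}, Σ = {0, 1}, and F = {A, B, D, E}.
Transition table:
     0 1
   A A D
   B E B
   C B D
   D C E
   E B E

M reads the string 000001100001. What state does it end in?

A --0--> A
A --0--> A
A --0--> A
A --0--> A
A --0--> A
A --1--> D
D --1--> E
E --0--> B
B --0--> E
E --0--> B
B --0--> E
E --1--> E

E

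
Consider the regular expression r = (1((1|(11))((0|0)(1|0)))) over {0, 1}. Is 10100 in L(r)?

No split of 10100 into u·v has 1 matching u and ((1|(11))((0|0)(1|0))) matching v.

no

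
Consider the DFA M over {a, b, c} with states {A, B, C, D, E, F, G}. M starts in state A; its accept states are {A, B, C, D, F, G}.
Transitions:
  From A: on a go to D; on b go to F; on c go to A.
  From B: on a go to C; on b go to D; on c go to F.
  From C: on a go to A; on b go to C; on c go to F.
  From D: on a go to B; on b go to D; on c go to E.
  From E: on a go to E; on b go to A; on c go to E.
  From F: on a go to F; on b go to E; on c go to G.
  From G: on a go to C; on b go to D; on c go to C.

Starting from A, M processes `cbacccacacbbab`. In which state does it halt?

A --c--> A
A --b--> F
F --a--> F
F --c--> G
G --c--> C
C --c--> F
F --a--> F
F --c--> G
G --a--> C
C --c--> F
F --b--> E
E --b--> A
A --a--> D
D --b--> D

D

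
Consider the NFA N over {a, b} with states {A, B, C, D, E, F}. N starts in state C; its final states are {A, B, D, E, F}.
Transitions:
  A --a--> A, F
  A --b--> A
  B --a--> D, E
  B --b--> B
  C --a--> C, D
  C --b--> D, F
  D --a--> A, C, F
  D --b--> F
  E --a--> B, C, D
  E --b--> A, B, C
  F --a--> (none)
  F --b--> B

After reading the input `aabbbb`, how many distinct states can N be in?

Start: {C}
read a: {C, D}
read a: {A, C, D, F}
read b: {A, B, D, F}
read b: {A, B, F}
read b: {A, B}
read b: {A, B}
Final reachable set {A, B} has 2 states.

2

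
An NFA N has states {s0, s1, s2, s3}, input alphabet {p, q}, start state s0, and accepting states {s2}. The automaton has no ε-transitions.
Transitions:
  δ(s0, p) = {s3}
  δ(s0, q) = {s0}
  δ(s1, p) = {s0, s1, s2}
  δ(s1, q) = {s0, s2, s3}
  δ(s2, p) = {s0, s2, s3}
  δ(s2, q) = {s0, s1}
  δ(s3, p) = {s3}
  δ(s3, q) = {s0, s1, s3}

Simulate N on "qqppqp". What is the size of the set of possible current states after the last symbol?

4

Start: {s0}
read q: {s0}
read q: {s0}
read p: {s3}
read p: {s3}
read q: {s0, s1, s3}
read p: {s0, s1, s2, s3}
Final reachable set {s0, s1, s2, s3} has 4 states.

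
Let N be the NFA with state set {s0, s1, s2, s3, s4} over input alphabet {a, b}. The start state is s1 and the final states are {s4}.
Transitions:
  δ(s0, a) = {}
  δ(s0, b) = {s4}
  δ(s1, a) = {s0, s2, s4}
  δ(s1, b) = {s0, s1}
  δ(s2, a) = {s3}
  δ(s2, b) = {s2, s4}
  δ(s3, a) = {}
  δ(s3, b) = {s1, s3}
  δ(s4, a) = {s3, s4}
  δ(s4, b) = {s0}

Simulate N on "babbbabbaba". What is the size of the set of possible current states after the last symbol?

4

Start: {s1}
read b: {s0, s1}
read a: {s0, s2, s4}
read b: {s0, s2, s4}
read b: {s0, s2, s4}
read b: {s0, s2, s4}
read a: {s3, s4}
read b: {s0, s1, s3}
read b: {s0, s1, s3, s4}
read a: {s0, s2, s3, s4}
read b: {s0, s1, s2, s3, s4}
read a: {s0, s2, s3, s4}
Final reachable set {s0, s2, s3, s4} has 4 states.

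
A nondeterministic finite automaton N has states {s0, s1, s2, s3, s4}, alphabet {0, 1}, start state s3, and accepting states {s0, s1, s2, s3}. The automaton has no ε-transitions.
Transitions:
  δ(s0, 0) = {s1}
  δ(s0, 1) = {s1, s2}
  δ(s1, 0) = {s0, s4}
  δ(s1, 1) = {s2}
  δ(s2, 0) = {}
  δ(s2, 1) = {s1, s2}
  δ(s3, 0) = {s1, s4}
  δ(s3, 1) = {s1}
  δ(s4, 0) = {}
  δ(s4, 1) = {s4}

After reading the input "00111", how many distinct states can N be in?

Start: {s3}
read 0: {s1, s4}
read 0: {s0, s4}
read 1: {s1, s2, s4}
read 1: {s1, s2, s4}
read 1: {s1, s2, s4}
Final reachable set {s1, s2, s4} has 3 states.

3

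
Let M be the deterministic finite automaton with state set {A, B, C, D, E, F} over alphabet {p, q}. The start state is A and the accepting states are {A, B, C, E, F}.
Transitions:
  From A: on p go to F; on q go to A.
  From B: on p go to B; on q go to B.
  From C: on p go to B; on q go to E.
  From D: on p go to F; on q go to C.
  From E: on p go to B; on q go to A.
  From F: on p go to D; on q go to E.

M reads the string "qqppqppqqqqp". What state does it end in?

B

A --q--> A
A --q--> A
A --p--> F
F --p--> D
D --q--> C
C --p--> B
B --p--> B
B --q--> B
B --q--> B
B --q--> B
B --q--> B
B --p--> B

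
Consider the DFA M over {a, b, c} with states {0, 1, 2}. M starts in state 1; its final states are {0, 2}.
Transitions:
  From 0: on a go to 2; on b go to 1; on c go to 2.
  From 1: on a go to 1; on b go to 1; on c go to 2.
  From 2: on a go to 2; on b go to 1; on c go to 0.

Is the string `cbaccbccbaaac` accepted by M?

accepted

1 --c--> 2
2 --b--> 1
1 --a--> 1
1 --c--> 2
2 --c--> 0
0 --b--> 1
1 --c--> 2
2 --c--> 0
0 --b--> 1
1 --a--> 1
1 --a--> 1
1 --a--> 1
1 --c--> 2
End in state 2, which is an accepting state.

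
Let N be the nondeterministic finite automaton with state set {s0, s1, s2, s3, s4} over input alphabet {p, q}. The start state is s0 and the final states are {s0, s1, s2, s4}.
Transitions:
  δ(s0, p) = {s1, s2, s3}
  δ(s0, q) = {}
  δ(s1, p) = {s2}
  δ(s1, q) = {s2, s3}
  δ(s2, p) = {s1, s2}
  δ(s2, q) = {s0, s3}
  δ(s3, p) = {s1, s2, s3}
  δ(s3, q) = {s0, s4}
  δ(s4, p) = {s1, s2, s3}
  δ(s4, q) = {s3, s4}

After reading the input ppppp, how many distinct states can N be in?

Start: {s0}
read p: {s1, s2, s3}
read p: {s1, s2, s3}
read p: {s1, s2, s3}
read p: {s1, s2, s3}
read p: {s1, s2, s3}
Final reachable set {s1, s2, s3} has 3 states.

3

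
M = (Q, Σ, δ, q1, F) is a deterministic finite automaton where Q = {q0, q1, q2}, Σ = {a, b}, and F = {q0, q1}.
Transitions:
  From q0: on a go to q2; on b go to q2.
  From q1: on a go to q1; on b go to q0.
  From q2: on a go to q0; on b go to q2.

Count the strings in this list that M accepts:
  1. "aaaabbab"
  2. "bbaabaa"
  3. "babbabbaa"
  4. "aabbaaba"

"aaaabbab": rejected
"bbaabaa": rejected
"babbabbaa": rejected
"aabbaaba": accepted

1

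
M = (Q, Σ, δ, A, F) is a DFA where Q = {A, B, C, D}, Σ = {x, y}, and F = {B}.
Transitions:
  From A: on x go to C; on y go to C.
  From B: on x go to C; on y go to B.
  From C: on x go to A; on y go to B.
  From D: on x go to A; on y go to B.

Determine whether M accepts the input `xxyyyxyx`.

rejected

A --x--> C
C --x--> A
A --y--> C
C --y--> B
B --y--> B
B --x--> C
C --y--> B
B --x--> C
End in state C, which is not an accepting state.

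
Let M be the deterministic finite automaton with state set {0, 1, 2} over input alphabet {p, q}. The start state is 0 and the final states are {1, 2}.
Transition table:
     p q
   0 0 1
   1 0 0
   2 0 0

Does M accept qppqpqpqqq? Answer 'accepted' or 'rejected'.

0 --q--> 1
1 --p--> 0
0 --p--> 0
0 --q--> 1
1 --p--> 0
0 --q--> 1
1 --p--> 0
0 --q--> 1
1 --q--> 0
0 --q--> 1
End in state 1, which is an accepting state.

accepted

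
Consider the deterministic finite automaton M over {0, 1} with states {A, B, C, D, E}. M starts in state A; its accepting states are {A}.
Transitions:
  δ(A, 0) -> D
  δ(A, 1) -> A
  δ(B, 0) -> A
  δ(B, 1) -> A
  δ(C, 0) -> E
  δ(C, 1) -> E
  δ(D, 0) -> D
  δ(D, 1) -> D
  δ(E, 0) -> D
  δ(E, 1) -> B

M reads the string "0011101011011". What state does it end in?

D

A --0--> D
D --0--> D
D --1--> D
D --1--> D
D --1--> D
D --0--> D
D --1--> D
D --0--> D
D --1--> D
D --1--> D
D --0--> D
D --1--> D
D --1--> D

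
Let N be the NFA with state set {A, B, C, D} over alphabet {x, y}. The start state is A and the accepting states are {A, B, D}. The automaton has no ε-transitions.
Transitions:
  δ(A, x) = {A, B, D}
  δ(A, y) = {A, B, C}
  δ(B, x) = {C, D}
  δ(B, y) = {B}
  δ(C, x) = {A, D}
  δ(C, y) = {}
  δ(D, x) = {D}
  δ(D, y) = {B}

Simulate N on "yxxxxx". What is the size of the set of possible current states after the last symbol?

Start: {A}
read y: {A, B, C}
read x: {A, B, C, D}
read x: {A, B, C, D}
read x: {A, B, C, D}
read x: {A, B, C, D}
read x: {A, B, C, D}
Final reachable set {A, B, C, D} has 4 states.

4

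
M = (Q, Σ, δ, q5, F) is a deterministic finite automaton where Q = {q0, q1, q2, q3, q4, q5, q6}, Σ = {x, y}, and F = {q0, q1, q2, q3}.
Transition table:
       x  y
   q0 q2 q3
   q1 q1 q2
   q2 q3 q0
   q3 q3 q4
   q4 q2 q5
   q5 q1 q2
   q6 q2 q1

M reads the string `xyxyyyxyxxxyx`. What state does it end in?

q5 --x--> q1
q1 --y--> q2
q2 --x--> q3
q3 --y--> q4
q4 --y--> q5
q5 --y--> q2
q2 --x--> q3
q3 --y--> q4
q4 --x--> q2
q2 --x--> q3
q3 --x--> q3
q3 --y--> q4
q4 --x--> q2

q2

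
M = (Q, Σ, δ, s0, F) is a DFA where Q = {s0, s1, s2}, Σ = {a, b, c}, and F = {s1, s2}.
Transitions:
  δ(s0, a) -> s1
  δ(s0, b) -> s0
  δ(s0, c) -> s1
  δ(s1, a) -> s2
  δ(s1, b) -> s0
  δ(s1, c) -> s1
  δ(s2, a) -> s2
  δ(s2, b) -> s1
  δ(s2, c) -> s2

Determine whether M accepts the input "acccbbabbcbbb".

rejected

s0 --a--> s1
s1 --c--> s1
s1 --c--> s1
s1 --c--> s1
s1 --b--> s0
s0 --b--> s0
s0 --a--> s1
s1 --b--> s0
s0 --b--> s0
s0 --c--> s1
s1 --b--> s0
s0 --b--> s0
s0 --b--> s0
End in state s0, which is not an accepting state.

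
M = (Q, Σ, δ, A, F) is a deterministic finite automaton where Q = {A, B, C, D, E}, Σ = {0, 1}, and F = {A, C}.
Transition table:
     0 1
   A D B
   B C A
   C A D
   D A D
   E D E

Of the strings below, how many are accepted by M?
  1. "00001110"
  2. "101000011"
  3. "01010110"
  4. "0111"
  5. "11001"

2

"00001110": accepted
"101000011": rejected
"01010110": accepted
"0111": rejected
"11001": rejected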